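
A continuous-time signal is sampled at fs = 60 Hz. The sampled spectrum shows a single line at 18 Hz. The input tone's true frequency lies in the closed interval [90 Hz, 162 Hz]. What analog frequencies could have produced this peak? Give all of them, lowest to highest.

102 Hz, 138 Hz, 162 Hz

Frequencies that alias to 18 Hz are k·fs ± 18 Hz for integer k ≥ 0.
k=0: 18 Hz.
k=1: 42 Hz, 78 Hz.
k=2: 102 Hz, 138 Hz.
k=3: 162 Hz, 198 Hz.
k=4: 222 Hz, 258 Hz.
Within [90 Hz, 162 Hz]: 102 Hz, 138 Hz, 162 Hz.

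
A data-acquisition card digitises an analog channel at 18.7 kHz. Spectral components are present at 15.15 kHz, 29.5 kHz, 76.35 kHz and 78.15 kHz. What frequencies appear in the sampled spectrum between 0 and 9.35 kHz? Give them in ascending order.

fs/2 = 9.35 kHz.
15.15 kHz > fs/2 = 9.35 kHz, folds to fs − 15.15 kHz = 3.55 kHz.
29.5 kHz mod fs = 10.8 kHz.
10.8 kHz > fs/2 = 9.35 kHz, folds to fs − 10.8 kHz = 7.9 kHz.
76.35 kHz mod fs = 1.55 kHz.
1.55 kHz ≤ fs/2 = 9.35 kHz, appears at 1.55 kHz.
78.15 kHz mod fs = 3.35 kHz.
3.35 kHz ≤ fs/2 = 9.35 kHz, appears at 3.35 kHz.
Distinct values: {1.55 kHz, 3.35 kHz, 3.55 kHz, 7.9 kHz}.

1.55 kHz, 3.35 kHz, 3.55 kHz, 7.9 kHz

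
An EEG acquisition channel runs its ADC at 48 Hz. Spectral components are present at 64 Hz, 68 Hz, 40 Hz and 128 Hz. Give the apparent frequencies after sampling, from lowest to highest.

fs/2 = 24 Hz.
64 Hz mod fs = 16 Hz.
16 Hz ≤ fs/2 = 24 Hz, appears at 16 Hz.
68 Hz mod fs = 20 Hz.
20 Hz ≤ fs/2 = 24 Hz, appears at 20 Hz.
40 Hz > fs/2 = 24 Hz, folds to fs − 40 Hz = 8 Hz.
128 Hz mod fs = 32 Hz.
32 Hz > fs/2 = 24 Hz, folds to fs − 32 Hz = 16 Hz.
Distinct values: {8 Hz, 16 Hz, 20 Hz}.

8 Hz, 16 Hz, 20 Hz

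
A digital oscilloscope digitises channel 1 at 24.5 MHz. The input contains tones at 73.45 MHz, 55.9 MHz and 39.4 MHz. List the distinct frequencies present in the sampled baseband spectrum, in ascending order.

fs/2 = 12.25 MHz.
73.45 MHz mod fs = 24.45 MHz.
24.45 MHz > fs/2 = 12.25 MHz, folds to fs − 24.45 MHz = 0.05 MHz.
55.9 MHz mod fs = 6.9 MHz.
6.9 MHz ≤ fs/2 = 12.25 MHz, appears at 6.9 MHz.
39.4 MHz mod fs = 14.9 MHz.
14.9 MHz > fs/2 = 12.25 MHz, folds to fs − 14.9 MHz = 9.6 MHz.
Distinct values: {0.05 MHz, 6.9 MHz, 9.6 MHz}.

0.05 MHz, 6.9 MHz, 9.6 MHz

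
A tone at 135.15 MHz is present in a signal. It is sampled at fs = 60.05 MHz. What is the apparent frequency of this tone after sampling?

135.15 MHz mod fs = 15.05 MHz.
15.05 MHz ≤ fs/2 = 30.025 MHz, appears at 15.05 MHz.

15.05 MHz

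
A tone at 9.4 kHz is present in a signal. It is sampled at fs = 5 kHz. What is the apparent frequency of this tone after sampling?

0.6 kHz

9.4 kHz mod fs = 4.4 kHz.
4.4 kHz > fs/2 = 2.5 kHz, folds to fs − 4.4 kHz = 0.6 kHz.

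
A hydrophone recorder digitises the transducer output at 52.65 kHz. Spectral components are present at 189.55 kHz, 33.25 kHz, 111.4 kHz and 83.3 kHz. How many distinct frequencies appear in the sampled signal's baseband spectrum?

4

fs/2 = 26.325 kHz.
189.55 kHz mod fs = 31.6 kHz.
31.6 kHz > fs/2 = 26.325 kHz, folds to fs − 31.6 kHz = 21.05 kHz.
33.25 kHz > fs/2 = 26.325 kHz, folds to fs − 33.25 kHz = 19.4 kHz.
111.4 kHz mod fs = 6.1 kHz.
6.1 kHz ≤ fs/2 = 26.325 kHz, appears at 6.1 kHz.
83.3 kHz mod fs = 30.65 kHz.
30.65 kHz > fs/2 = 26.325 kHz, folds to fs − 30.65 kHz = 22 kHz.
Distinct values: {6.1 kHz, 19.4 kHz, 21.05 kHz, 22 kHz} → 4.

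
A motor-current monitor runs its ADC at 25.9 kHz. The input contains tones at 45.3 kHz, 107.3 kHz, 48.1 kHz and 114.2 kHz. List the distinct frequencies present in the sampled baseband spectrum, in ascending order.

3.7 kHz, 6.5 kHz, 10.6 kHz

fs/2 = 12.95 kHz.
45.3 kHz mod fs = 19.4 kHz.
19.4 kHz > fs/2 = 12.95 kHz, folds to fs − 19.4 kHz = 6.5 kHz.
107.3 kHz mod fs = 3.7 kHz.
3.7 kHz ≤ fs/2 = 12.95 kHz, appears at 3.7 kHz.
48.1 kHz mod fs = 22.2 kHz.
22.2 kHz > fs/2 = 12.95 kHz, folds to fs − 22.2 kHz = 3.7 kHz.
114.2 kHz mod fs = 10.6 kHz.
10.6 kHz ≤ fs/2 = 12.95 kHz, appears at 10.6 kHz.
Distinct values: {3.7 kHz, 6.5 kHz, 10.6 kHz}.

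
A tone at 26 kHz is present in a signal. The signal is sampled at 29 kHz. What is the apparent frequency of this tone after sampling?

26 kHz > fs/2 = 14.5 kHz, folds to fs − 26 kHz = 3 kHz.

3 kHz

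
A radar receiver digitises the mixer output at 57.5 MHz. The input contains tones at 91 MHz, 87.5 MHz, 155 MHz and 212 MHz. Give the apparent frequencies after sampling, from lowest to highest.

17.5 MHz, 18 MHz, 24 MHz, 27.5 MHz

fs/2 = 28.75 MHz.
91 MHz mod fs = 33.5 MHz.
33.5 MHz > fs/2 = 28.75 MHz, folds to fs − 33.5 MHz = 24 MHz.
87.5 MHz mod fs = 30 MHz.
30 MHz > fs/2 = 28.75 MHz, folds to fs − 30 MHz = 27.5 MHz.
155 MHz mod fs = 40 MHz.
40 MHz > fs/2 = 28.75 MHz, folds to fs − 40 MHz = 17.5 MHz.
212 MHz mod fs = 39.5 MHz.
39.5 MHz > fs/2 = 28.75 MHz, folds to fs − 39.5 MHz = 18 MHz.
Distinct values: {17.5 MHz, 18 MHz, 24 MHz, 27.5 MHz}.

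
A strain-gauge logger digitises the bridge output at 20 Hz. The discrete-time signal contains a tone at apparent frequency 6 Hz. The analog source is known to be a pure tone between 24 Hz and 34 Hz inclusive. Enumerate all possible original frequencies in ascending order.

26 Hz, 34 Hz

Frequencies that alias to 6 Hz are k·fs ± 6 Hz for integer k ≥ 0.
k=0: 6 Hz.
k=1: 14 Hz, 26 Hz.
k=2: 34 Hz, 46 Hz.
k=3: 54 Hz, 66 Hz.
Within [24 Hz, 34 Hz]: 26 Hz, 34 Hz.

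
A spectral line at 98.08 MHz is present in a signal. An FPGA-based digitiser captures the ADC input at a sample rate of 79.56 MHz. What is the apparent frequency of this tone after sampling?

98.08 MHz mod fs = 18.52 MHz.
18.52 MHz ≤ fs/2 = 39.78 MHz, appears at 18.52 MHz.

18.52 MHz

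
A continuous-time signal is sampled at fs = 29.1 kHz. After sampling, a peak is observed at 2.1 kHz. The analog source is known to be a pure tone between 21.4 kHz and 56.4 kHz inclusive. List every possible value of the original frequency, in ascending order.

Frequencies that alias to 2.1 kHz are k·fs ± 2.1 kHz for integer k ≥ 0.
k=0: 2.1 kHz.
k=1: 27 kHz, 31.2 kHz.
k=2: 56.1 kHz, 60.3 kHz.
k=3: 85.2 kHz, 89.4 kHz.
Within [21.4 kHz, 56.4 kHz]: 27 kHz, 31.2 kHz, 56.1 kHz.

27 kHz, 31.2 kHz, 56.1 kHz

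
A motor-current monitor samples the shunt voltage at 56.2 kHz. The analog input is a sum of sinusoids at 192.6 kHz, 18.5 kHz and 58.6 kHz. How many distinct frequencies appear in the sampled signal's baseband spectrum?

fs/2 = 28.1 kHz.
192.6 kHz mod fs = 24 kHz.
24 kHz ≤ fs/2 = 28.1 kHz, appears at 24 kHz.
18.5 kHz ≤ fs/2 = 28.1 kHz, passes unchanged.
58.6 kHz mod fs = 2.4 kHz.
2.4 kHz ≤ fs/2 = 28.1 kHz, appears at 2.4 kHz.
Distinct values: {2.4 kHz, 18.5 kHz, 24 kHz} → 3.

3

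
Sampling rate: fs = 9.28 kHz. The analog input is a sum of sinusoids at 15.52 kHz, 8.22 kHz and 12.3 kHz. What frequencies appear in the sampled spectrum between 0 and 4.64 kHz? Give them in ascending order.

fs/2 = 4.64 kHz.
15.52 kHz mod fs = 6.24 kHz.
6.24 kHz > fs/2 = 4.64 kHz, folds to fs − 6.24 kHz = 3.04 kHz.
8.22 kHz > fs/2 = 4.64 kHz, folds to fs − 8.22 kHz = 1.06 kHz.
12.3 kHz mod fs = 3.02 kHz.
3.02 kHz ≤ fs/2 = 4.64 kHz, appears at 3.02 kHz.
Distinct values: {1.06 kHz, 3.02 kHz, 3.04 kHz}.

1.06 kHz, 3.02 kHz, 3.04 kHz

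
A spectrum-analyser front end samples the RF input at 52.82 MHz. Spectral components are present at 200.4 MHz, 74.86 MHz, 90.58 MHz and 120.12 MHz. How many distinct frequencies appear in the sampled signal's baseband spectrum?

fs/2 = 26.41 MHz.
200.4 MHz mod fs = 41.94 MHz.
41.94 MHz > fs/2 = 26.41 MHz, folds to fs − 41.94 MHz = 10.88 MHz.
74.86 MHz mod fs = 22.04 MHz.
22.04 MHz ≤ fs/2 = 26.41 MHz, appears at 22.04 MHz.
90.58 MHz mod fs = 37.76 MHz.
37.76 MHz > fs/2 = 26.41 MHz, folds to fs − 37.76 MHz = 15.06 MHz.
120.12 MHz mod fs = 14.48 MHz.
14.48 MHz ≤ fs/2 = 26.41 MHz, appears at 14.48 MHz.
Distinct values: {10.88 MHz, 14.48 MHz, 15.06 MHz, 22.04 MHz} → 4.

4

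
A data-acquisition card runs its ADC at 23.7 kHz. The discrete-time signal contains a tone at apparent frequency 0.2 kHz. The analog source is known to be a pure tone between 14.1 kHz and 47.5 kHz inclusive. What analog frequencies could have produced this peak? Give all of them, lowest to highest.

23.5 kHz, 23.9 kHz, 47.2 kHz

Frequencies that alias to 0.2 kHz are k·fs ± 0.2 kHz for integer k ≥ 0.
k=0: 0.2 kHz.
k=1: 23.5 kHz, 23.9 kHz.
k=2: 47.2 kHz, 47.6 kHz.
k=3: 70.9 kHz, 71.3 kHz.
Within [14.1 kHz, 47.5 kHz]: 23.5 kHz, 23.9 kHz, 47.2 kHz.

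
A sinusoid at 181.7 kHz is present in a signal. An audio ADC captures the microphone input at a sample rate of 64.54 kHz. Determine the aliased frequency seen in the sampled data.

181.7 kHz mod fs = 52.62 kHz.
52.62 kHz > fs/2 = 32.27 kHz, folds to fs − 52.62 kHz = 11.92 kHz.

11.92 kHz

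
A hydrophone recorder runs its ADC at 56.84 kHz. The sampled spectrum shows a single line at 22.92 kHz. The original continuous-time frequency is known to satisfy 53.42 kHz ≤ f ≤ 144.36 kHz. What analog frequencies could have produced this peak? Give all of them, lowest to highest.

Frequencies that alias to 22.92 kHz are k·fs ± 22.92 kHz for integer k ≥ 0.
k=0: 22.92 kHz.
k=1: 33.92 kHz, 79.76 kHz.
k=2: 90.76 kHz, 136.6 kHz.
k=3: 147.6 kHz, 193.44 kHz.
Within [53.42 kHz, 144.36 kHz]: 79.76 kHz, 90.76 kHz, 136.6 kHz.

79.76 kHz, 90.76 kHz, 136.6 kHz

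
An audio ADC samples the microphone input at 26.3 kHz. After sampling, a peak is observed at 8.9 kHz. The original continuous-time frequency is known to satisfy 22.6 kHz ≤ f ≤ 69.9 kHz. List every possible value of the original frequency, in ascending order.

Frequencies that alias to 8.9 kHz are k·fs ± 8.9 kHz for integer k ≥ 0.
k=0: 8.9 kHz.
k=1: 17.4 kHz, 35.2 kHz.
k=2: 43.7 kHz, 61.5 kHz.
k=3: 70 kHz, 87.8 kHz.
Within [22.6 kHz, 69.9 kHz]: 35.2 kHz, 43.7 kHz, 61.5 kHz.

35.2 kHz, 43.7 kHz, 61.5 kHz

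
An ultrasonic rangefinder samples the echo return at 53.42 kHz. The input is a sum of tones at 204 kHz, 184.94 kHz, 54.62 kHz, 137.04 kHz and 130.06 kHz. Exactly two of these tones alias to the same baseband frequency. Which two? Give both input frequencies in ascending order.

fs/2 = 26.71 kHz.
204 kHz mod fs = 43.74 kHz.
43.74 kHz > fs/2 = 26.71 kHz, folds to fs − 43.74 kHz = 9.68 kHz.
184.94 kHz mod fs = 24.68 kHz.
24.68 kHz ≤ fs/2 = 26.71 kHz, appears at 24.68 kHz.
54.62 kHz mod fs = 1.2 kHz.
1.2 kHz ≤ fs/2 = 26.71 kHz, appears at 1.2 kHz.
137.04 kHz mod fs = 30.2 kHz.
30.2 kHz > fs/2 = 26.71 kHz, folds to fs − 30.2 kHz = 23.22 kHz.
130.06 kHz mod fs = 23.22 kHz.
23.22 kHz ≤ fs/2 = 26.71 kHz, appears at 23.22 kHz.
130.06 kHz and 137.04 kHz both map to 23.22 kHz.

130.06 kHz, 137.04 kHz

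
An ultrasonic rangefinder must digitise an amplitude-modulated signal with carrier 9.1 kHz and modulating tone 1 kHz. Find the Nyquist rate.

20.2 kHz

AM sidebands sit at fc ± fm = 8.1 kHz and 10.1 kHz.
Highest-frequency component: 10.1 kHz.
Nyquist rate = 2 × 10.1 kHz = 20.2 kHz.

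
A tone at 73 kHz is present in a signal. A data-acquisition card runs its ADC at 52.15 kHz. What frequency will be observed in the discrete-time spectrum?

73 kHz mod fs = 20.85 kHz.
20.85 kHz ≤ fs/2 = 26.075 kHz, appears at 20.85 kHz.

20.85 kHz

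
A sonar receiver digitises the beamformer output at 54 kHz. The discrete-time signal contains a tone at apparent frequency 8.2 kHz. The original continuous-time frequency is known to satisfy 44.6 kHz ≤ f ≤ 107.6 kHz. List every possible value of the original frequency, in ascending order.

Frequencies that alias to 8.2 kHz are k·fs ± 8.2 kHz for integer k ≥ 0.
k=0: 8.2 kHz.
k=1: 45.8 kHz, 62.2 kHz.
k=2: 99.8 kHz, 116.2 kHz.
k=3: 153.8 kHz, 170.2 kHz.
Within [44.6 kHz, 107.6 kHz]: 45.8 kHz, 62.2 kHz, 99.8 kHz.

45.8 kHz, 62.2 kHz, 99.8 kHz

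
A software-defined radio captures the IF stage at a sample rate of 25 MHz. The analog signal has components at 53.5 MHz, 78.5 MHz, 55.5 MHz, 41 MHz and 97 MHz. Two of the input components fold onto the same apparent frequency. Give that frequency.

3.5 MHz

fs/2 = 12.5 MHz.
53.5 MHz mod fs = 3.5 MHz.
3.5 MHz ≤ fs/2 = 12.5 MHz, appears at 3.5 MHz.
78.5 MHz mod fs = 3.5 MHz.
3.5 MHz ≤ fs/2 = 12.5 MHz, appears at 3.5 MHz.
55.5 MHz mod fs = 5.5 MHz.
5.5 MHz ≤ fs/2 = 12.5 MHz, appears at 5.5 MHz.
41 MHz mod fs = 16 MHz.
16 MHz > fs/2 = 12.5 MHz, folds to fs − 16 MHz = 9 MHz.
97 MHz mod fs = 22 MHz.
22 MHz > fs/2 = 12.5 MHz, folds to fs − 22 MHz = 3 MHz.
53.5 MHz and 78.5 MHz both map to 3.5 MHz.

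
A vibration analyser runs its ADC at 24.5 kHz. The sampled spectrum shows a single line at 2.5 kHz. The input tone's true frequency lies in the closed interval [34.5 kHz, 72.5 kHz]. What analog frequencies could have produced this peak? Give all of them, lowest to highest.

46.5 kHz, 51.5 kHz, 71 kHz

Frequencies that alias to 2.5 kHz are k·fs ± 2.5 kHz for integer k ≥ 0.
k=0: 2.5 kHz.
k=1: 22 kHz, 27 kHz.
k=2: 46.5 kHz, 51.5 kHz.
k=3: 71 kHz, 76 kHz.
k=4: 95.5 kHz, 100.5 kHz.
Within [34.5 kHz, 72.5 kHz]: 46.5 kHz, 51.5 kHz, 71 kHz.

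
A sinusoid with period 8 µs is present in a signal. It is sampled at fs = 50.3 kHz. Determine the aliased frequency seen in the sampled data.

24.4 kHz

T = 8 µs → f = 1/T = 125 kHz.
125 kHz mod fs = 24.4 kHz.
24.4 kHz ≤ fs/2 = 25.15 kHz, appears at 24.4 kHz.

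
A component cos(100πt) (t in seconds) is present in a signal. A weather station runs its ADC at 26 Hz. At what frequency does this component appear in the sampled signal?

2 Hz

ω = 100π rad/s → f = ω/(2π) = 50 Hz.
50 Hz mod fs = 24 Hz.
24 Hz > fs/2 = 13 Hz, folds to fs − 24 Hz = 2 Hz.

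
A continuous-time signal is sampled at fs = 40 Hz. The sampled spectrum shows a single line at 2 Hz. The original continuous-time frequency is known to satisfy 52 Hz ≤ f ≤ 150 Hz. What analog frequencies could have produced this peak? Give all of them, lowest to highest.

78 Hz, 82 Hz, 118 Hz, 122 Hz

Frequencies that alias to 2 Hz are k·fs ± 2 Hz for integer k ≥ 0.
k=0: 2 Hz.
k=1: 38 Hz, 42 Hz.
k=2: 78 Hz, 82 Hz.
k=3: 118 Hz, 122 Hz.
k=4: 158 Hz, 162 Hz.
Within [52 Hz, 150 Hz]: 78 Hz, 82 Hz, 118 Hz, 122 Hz.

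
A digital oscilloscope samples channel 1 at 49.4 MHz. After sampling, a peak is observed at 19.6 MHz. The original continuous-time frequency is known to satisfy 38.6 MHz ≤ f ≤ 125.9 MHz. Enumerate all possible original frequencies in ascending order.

69 MHz, 79.2 MHz, 118.4 MHz

Frequencies that alias to 19.6 MHz are k·fs ± 19.6 MHz for integer k ≥ 0.
k=0: 19.6 MHz.
k=1: 29.8 MHz, 69 MHz.
k=2: 79.2 MHz, 118.4 MHz.
k=3: 128.6 MHz, 167.8 MHz.
Within [38.6 MHz, 125.9 MHz]: 69 MHz, 79.2 MHz, 118.4 MHz.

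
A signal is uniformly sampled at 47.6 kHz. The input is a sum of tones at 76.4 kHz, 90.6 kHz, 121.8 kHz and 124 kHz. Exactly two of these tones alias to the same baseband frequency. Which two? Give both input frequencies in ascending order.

fs/2 = 23.8 kHz.
76.4 kHz mod fs = 28.8 kHz.
28.8 kHz > fs/2 = 23.8 kHz, folds to fs − 28.8 kHz = 18.8 kHz.
90.6 kHz mod fs = 43 kHz.
43 kHz > fs/2 = 23.8 kHz, folds to fs − 43 kHz = 4.6 kHz.
121.8 kHz mod fs = 26.6 kHz.
26.6 kHz > fs/2 = 23.8 kHz, folds to fs − 26.6 kHz = 21 kHz.
124 kHz mod fs = 28.8 kHz.
28.8 kHz > fs/2 = 23.8 kHz, folds to fs − 28.8 kHz = 18.8 kHz.
76.4 kHz and 124 kHz both map to 18.8 kHz.

76.4 kHz, 124 kHz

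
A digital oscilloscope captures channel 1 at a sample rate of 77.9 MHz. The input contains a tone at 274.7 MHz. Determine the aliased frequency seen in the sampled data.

36.9 MHz

274.7 MHz mod fs = 41 MHz.
41 MHz > fs/2 = 38.95 MHz, folds to fs − 41 MHz = 36.9 MHz.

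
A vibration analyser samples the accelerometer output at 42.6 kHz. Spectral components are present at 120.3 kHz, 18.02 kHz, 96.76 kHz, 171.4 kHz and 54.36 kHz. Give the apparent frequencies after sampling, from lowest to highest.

1 kHz, 7.5 kHz, 11.56 kHz, 11.76 kHz, 18.02 kHz

fs/2 = 21.3 kHz.
120.3 kHz mod fs = 35.1 kHz.
35.1 kHz > fs/2 = 21.3 kHz, folds to fs − 35.1 kHz = 7.5 kHz.
18.02 kHz ≤ fs/2 = 21.3 kHz, passes unchanged.
96.76 kHz mod fs = 11.56 kHz.
11.56 kHz ≤ fs/2 = 21.3 kHz, appears at 11.56 kHz.
171.4 kHz mod fs = 1 kHz.
1 kHz ≤ fs/2 = 21.3 kHz, appears at 1 kHz.
54.36 kHz mod fs = 11.76 kHz.
11.76 kHz ≤ fs/2 = 21.3 kHz, appears at 11.76 kHz.
Distinct values: {1 kHz, 7.5 kHz, 11.56 kHz, 11.76 kHz, 18.02 kHz}.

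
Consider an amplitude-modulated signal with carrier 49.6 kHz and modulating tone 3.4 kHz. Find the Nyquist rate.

AM sidebands sit at fc ± fm = 46.2 kHz and 53 kHz.
Highest-frequency component: 53 kHz.
Nyquist rate = 2 × 53 kHz = 106 kHz.

106 kHz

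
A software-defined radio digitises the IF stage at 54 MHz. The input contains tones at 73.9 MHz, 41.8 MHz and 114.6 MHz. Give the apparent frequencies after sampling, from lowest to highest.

6.6 MHz, 12.2 MHz, 19.9 MHz

fs/2 = 27 MHz.
73.9 MHz mod fs = 19.9 MHz.
19.9 MHz ≤ fs/2 = 27 MHz, appears at 19.9 MHz.
41.8 MHz > fs/2 = 27 MHz, folds to fs − 41.8 MHz = 12.2 MHz.
114.6 MHz mod fs = 6.6 MHz.
6.6 MHz ≤ fs/2 = 27 MHz, appears at 6.6 MHz.
Distinct values: {6.6 MHz, 12.2 MHz, 19.9 MHz}.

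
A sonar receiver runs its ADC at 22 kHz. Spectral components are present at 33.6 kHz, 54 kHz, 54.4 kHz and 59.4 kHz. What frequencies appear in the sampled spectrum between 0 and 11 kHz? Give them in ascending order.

6.6 kHz, 10 kHz, 10.4 kHz

fs/2 = 11 kHz.
33.6 kHz mod fs = 11.6 kHz.
11.6 kHz > fs/2 = 11 kHz, folds to fs − 11.6 kHz = 10.4 kHz.
54 kHz mod fs = 10 kHz.
10 kHz ≤ fs/2 = 11 kHz, appears at 10 kHz.
54.4 kHz mod fs = 10.4 kHz.
10.4 kHz ≤ fs/2 = 11 kHz, appears at 10.4 kHz.
59.4 kHz mod fs = 15.4 kHz.
15.4 kHz > fs/2 = 11 kHz, folds to fs − 15.4 kHz = 6.6 kHz.
Distinct values: {6.6 kHz, 10 kHz, 10.4 kHz}.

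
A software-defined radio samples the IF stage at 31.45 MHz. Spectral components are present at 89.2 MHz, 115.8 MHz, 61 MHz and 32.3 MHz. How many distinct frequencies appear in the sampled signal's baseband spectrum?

fs/2 = 15.725 MHz.
89.2 MHz mod fs = 26.3 MHz.
26.3 MHz > fs/2 = 15.725 MHz, folds to fs − 26.3 MHz = 5.15 MHz.
115.8 MHz mod fs = 21.45 MHz.
21.45 MHz > fs/2 = 15.725 MHz, folds to fs − 21.45 MHz = 10 MHz.
61 MHz mod fs = 29.55 MHz.
29.55 MHz > fs/2 = 15.725 MHz, folds to fs − 29.55 MHz = 1.9 MHz.
32.3 MHz mod fs = 0.85 MHz.
0.85 MHz ≤ fs/2 = 15.725 MHz, appears at 0.85 MHz.
Distinct values: {0.85 MHz, 1.9 MHz, 5.15 MHz, 10 MHz} → 4.

4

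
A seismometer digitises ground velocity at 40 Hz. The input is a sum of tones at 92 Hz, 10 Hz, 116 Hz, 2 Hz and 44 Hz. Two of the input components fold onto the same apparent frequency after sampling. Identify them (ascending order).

44 Hz, 116 Hz

fs/2 = 20 Hz.
92 Hz mod fs = 12 Hz.
12 Hz ≤ fs/2 = 20 Hz, appears at 12 Hz.
10 Hz ≤ fs/2 = 20 Hz, passes unchanged.
116 Hz mod fs = 36 Hz.
36 Hz > fs/2 = 20 Hz, folds to fs − 36 Hz = 4 Hz.
2 Hz ≤ fs/2 = 20 Hz, passes unchanged.
44 Hz mod fs = 4 Hz.
4 Hz ≤ fs/2 = 20 Hz, appears at 4 Hz.
44 Hz and 116 Hz both map to 4 Hz.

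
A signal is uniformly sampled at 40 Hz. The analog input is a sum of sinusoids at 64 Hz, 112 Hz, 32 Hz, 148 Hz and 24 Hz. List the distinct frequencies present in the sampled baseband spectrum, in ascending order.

8 Hz, 12 Hz, 16 Hz

fs/2 = 20 Hz.
64 Hz mod fs = 24 Hz.
24 Hz > fs/2 = 20 Hz, folds to fs − 24 Hz = 16 Hz.
112 Hz mod fs = 32 Hz.
32 Hz > fs/2 = 20 Hz, folds to fs − 32 Hz = 8 Hz.
32 Hz > fs/2 = 20 Hz, folds to fs − 32 Hz = 8 Hz.
148 Hz mod fs = 28 Hz.
28 Hz > fs/2 = 20 Hz, folds to fs − 28 Hz = 12 Hz.
24 Hz > fs/2 = 20 Hz, folds to fs − 24 Hz = 16 Hz.
Distinct values: {8 Hz, 12 Hz, 16 Hz}.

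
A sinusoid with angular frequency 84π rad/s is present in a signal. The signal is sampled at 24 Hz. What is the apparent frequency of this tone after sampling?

6 Hz

ω = 84π rad/s → f = ω/(2π) = 42 Hz.
42 Hz mod fs = 18 Hz.
18 Hz > fs/2 = 12 Hz, folds to fs − 18 Hz = 6 Hz.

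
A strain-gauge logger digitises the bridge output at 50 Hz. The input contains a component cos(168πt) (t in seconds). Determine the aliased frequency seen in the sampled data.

16 Hz

ω = 168π rad/s → f = ω/(2π) = 84 Hz.
84 Hz mod fs = 34 Hz.
34 Hz > fs/2 = 25 Hz, folds to fs − 34 Hz = 16 Hz.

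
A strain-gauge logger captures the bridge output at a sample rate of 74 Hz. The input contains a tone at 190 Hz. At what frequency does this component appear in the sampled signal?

32 Hz

190 Hz mod fs = 42 Hz.
42 Hz > fs/2 = 37 Hz, folds to fs − 42 Hz = 32 Hz.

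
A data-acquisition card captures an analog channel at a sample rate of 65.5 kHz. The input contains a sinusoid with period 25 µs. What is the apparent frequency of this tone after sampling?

T = 25 µs → f = 1/T = 40 kHz.
40 kHz > fs/2 = 32.75 kHz, folds to fs − 40 kHz = 25.5 kHz.

25.5 kHz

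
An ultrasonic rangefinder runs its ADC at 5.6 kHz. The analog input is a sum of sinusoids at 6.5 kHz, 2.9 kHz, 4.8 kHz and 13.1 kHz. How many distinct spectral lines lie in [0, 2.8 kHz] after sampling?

fs/2 = 2.8 kHz.
6.5 kHz mod fs = 0.9 kHz.
0.9 kHz ≤ fs/2 = 2.8 kHz, appears at 0.9 kHz.
2.9 kHz > fs/2 = 2.8 kHz, folds to fs − 2.9 kHz = 2.7 kHz.
4.8 kHz > fs/2 = 2.8 kHz, folds to fs − 4.8 kHz = 0.8 kHz.
13.1 kHz mod fs = 1.9 kHz.
1.9 kHz ≤ fs/2 = 2.8 kHz, appears at 1.9 kHz.
Distinct values: {0.8 kHz, 0.9 kHz, 1.9 kHz, 2.7 kHz} → 4.

4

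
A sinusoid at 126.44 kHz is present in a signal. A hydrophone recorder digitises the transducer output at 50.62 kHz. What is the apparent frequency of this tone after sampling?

25.2 kHz

126.44 kHz mod fs = 25.2 kHz.
25.2 kHz ≤ fs/2 = 25.31 kHz, appears at 25.2 kHz.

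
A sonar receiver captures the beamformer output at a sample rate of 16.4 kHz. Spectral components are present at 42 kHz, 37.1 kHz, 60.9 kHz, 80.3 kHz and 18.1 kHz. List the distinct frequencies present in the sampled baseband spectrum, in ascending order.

1.7 kHz, 4.3 kHz, 4.7 kHz, 7.2 kHz

fs/2 = 8.2 kHz.
42 kHz mod fs = 9.2 kHz.
9.2 kHz > fs/2 = 8.2 kHz, folds to fs − 9.2 kHz = 7.2 kHz.
37.1 kHz mod fs = 4.3 kHz.
4.3 kHz ≤ fs/2 = 8.2 kHz, appears at 4.3 kHz.
60.9 kHz mod fs = 11.7 kHz.
11.7 kHz > fs/2 = 8.2 kHz, folds to fs − 11.7 kHz = 4.7 kHz.
80.3 kHz mod fs = 14.7 kHz.
14.7 kHz > fs/2 = 8.2 kHz, folds to fs − 14.7 kHz = 1.7 kHz.
18.1 kHz mod fs = 1.7 kHz.
1.7 kHz ≤ fs/2 = 8.2 kHz, appears at 1.7 kHz.
Distinct values: {1.7 kHz, 4.3 kHz, 4.7 kHz, 7.2 kHz}.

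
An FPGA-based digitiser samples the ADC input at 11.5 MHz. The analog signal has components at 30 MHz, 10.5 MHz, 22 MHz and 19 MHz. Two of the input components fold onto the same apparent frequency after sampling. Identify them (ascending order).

fs/2 = 5.75 MHz.
30 MHz mod fs = 7 MHz.
7 MHz > fs/2 = 5.75 MHz, folds to fs − 7 MHz = 4.5 MHz.
10.5 MHz > fs/2 = 5.75 MHz, folds to fs − 10.5 MHz = 1 MHz.
22 MHz mod fs = 10.5 MHz.
10.5 MHz > fs/2 = 5.75 MHz, folds to fs − 10.5 MHz = 1 MHz.
19 MHz mod fs = 7.5 MHz.
7.5 MHz > fs/2 = 5.75 MHz, folds to fs − 7.5 MHz = 4 MHz.
10.5 MHz and 22 MHz both map to 1 MHz.

10.5 MHz, 22 MHz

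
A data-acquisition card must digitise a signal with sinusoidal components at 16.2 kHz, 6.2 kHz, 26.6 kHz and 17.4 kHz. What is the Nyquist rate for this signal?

Highest-frequency component: 26.6 kHz.
Nyquist rate = 2 × 26.6 kHz = 53.2 kHz.

53.2 kHz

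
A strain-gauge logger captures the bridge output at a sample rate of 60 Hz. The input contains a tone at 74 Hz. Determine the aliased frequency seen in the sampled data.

74 Hz mod fs = 14 Hz.
14 Hz ≤ fs/2 = 30 Hz, appears at 14 Hz.

14 Hz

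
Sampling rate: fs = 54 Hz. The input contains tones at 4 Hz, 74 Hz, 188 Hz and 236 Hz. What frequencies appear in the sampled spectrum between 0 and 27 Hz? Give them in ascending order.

4 Hz, 20 Hz, 26 Hz

fs/2 = 27 Hz.
4 Hz ≤ fs/2 = 27 Hz, passes unchanged.
74 Hz mod fs = 20 Hz.
20 Hz ≤ fs/2 = 27 Hz, appears at 20 Hz.
188 Hz mod fs = 26 Hz.
26 Hz ≤ fs/2 = 27 Hz, appears at 26 Hz.
236 Hz mod fs = 20 Hz.
20 Hz ≤ fs/2 = 27 Hz, appears at 20 Hz.
Distinct values: {4 Hz, 20 Hz, 26 Hz}.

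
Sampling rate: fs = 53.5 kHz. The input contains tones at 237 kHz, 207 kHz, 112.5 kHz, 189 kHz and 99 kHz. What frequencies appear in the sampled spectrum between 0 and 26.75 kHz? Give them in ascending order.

fs/2 = 26.75 kHz.
237 kHz mod fs = 23 kHz.
23 kHz ≤ fs/2 = 26.75 kHz, appears at 23 kHz.
207 kHz mod fs = 46.5 kHz.
46.5 kHz > fs/2 = 26.75 kHz, folds to fs − 46.5 kHz = 7 kHz.
112.5 kHz mod fs = 5.5 kHz.
5.5 kHz ≤ fs/2 = 26.75 kHz, appears at 5.5 kHz.
189 kHz mod fs = 28.5 kHz.
28.5 kHz > fs/2 = 26.75 kHz, folds to fs − 28.5 kHz = 25 kHz.
99 kHz mod fs = 45.5 kHz.
45.5 kHz > fs/2 = 26.75 kHz, folds to fs − 45.5 kHz = 8 kHz.
Distinct values: {5.5 kHz, 7 kHz, 8 kHz, 23 kHz, 25 kHz}.

5.5 kHz, 7 kHz, 8 kHz, 23 kHz, 25 kHz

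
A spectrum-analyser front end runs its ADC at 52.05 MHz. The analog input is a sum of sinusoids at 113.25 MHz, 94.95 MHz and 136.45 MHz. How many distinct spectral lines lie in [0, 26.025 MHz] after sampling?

2

fs/2 = 26.025 MHz.
113.25 MHz mod fs = 9.15 MHz.
9.15 MHz ≤ fs/2 = 26.025 MHz, appears at 9.15 MHz.
94.95 MHz mod fs = 42.9 MHz.
42.9 MHz > fs/2 = 26.025 MHz, folds to fs − 42.9 MHz = 9.15 MHz.
136.45 MHz mod fs = 32.35 MHz.
32.35 MHz > fs/2 = 26.025 MHz, folds to fs − 32.35 MHz = 19.7 MHz.
Distinct values: {9.15 MHz, 19.7 MHz} → 2.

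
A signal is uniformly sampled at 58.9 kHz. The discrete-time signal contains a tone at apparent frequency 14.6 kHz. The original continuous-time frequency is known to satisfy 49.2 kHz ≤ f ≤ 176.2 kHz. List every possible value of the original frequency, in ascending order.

Frequencies that alias to 14.6 kHz are k·fs ± 14.6 kHz for integer k ≥ 0.
k=0: 14.6 kHz.
k=1: 44.3 kHz, 73.5 kHz.
k=2: 103.2 kHz, 132.4 kHz.
k=3: 162.1 kHz, 191.3 kHz.
k=4: 221 kHz, 250.2 kHz.
Within [49.2 kHz, 176.2 kHz]: 73.5 kHz, 103.2 kHz, 132.4 kHz, 162.1 kHz.

73.5 kHz, 103.2 kHz, 132.4 kHz, 162.1 kHz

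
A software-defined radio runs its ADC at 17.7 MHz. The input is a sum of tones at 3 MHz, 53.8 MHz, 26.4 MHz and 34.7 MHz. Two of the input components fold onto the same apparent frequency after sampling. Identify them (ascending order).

fs/2 = 8.85 MHz.
3 MHz ≤ fs/2 = 8.85 MHz, passes unchanged.
53.8 MHz mod fs = 0.7 MHz.
0.7 MHz ≤ fs/2 = 8.85 MHz, appears at 0.7 MHz.
26.4 MHz mod fs = 8.7 MHz.
8.7 MHz ≤ fs/2 = 8.85 MHz, appears at 8.7 MHz.
34.7 MHz mod fs = 17 MHz.
17 MHz > fs/2 = 8.85 MHz, folds to fs − 17 MHz = 0.7 MHz.
34.7 MHz and 53.8 MHz both map to 0.7 MHz.

34.7 MHz, 53.8 MHz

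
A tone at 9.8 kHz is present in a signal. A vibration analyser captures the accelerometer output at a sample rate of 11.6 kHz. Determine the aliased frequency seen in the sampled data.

9.8 kHz > fs/2 = 5.8 kHz, folds to fs − 9.8 kHz = 1.8 kHz.

1.8 kHz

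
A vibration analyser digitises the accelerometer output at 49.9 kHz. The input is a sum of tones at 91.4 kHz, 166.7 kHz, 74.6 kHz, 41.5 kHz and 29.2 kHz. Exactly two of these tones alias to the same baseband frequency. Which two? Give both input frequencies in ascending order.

41.5 kHz, 91.4 kHz

fs/2 = 24.95 kHz.
91.4 kHz mod fs = 41.5 kHz.
41.5 kHz > fs/2 = 24.95 kHz, folds to fs − 41.5 kHz = 8.4 kHz.
166.7 kHz mod fs = 17 kHz.
17 kHz ≤ fs/2 = 24.95 kHz, appears at 17 kHz.
74.6 kHz mod fs = 24.7 kHz.
24.7 kHz ≤ fs/2 = 24.95 kHz, appears at 24.7 kHz.
41.5 kHz > fs/2 = 24.95 kHz, folds to fs − 41.5 kHz = 8.4 kHz.
29.2 kHz > fs/2 = 24.95 kHz, folds to fs − 29.2 kHz = 20.7 kHz.
41.5 kHz and 91.4 kHz both map to 8.4 kHz.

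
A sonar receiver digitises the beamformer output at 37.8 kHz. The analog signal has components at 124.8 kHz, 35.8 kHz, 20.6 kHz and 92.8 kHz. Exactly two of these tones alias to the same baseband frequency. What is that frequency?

17.2 kHz

fs/2 = 18.9 kHz.
124.8 kHz mod fs = 11.4 kHz.
11.4 kHz ≤ fs/2 = 18.9 kHz, appears at 11.4 kHz.
35.8 kHz > fs/2 = 18.9 kHz, folds to fs − 35.8 kHz = 2 kHz.
20.6 kHz > fs/2 = 18.9 kHz, folds to fs − 20.6 kHz = 17.2 kHz.
92.8 kHz mod fs = 17.2 kHz.
17.2 kHz ≤ fs/2 = 18.9 kHz, appears at 17.2 kHz.
20.6 kHz and 92.8 kHz both map to 17.2 kHz.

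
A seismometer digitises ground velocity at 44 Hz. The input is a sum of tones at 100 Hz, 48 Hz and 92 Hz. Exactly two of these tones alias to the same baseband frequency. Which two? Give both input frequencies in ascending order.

fs/2 = 22 Hz.
100 Hz mod fs = 12 Hz.
12 Hz ≤ fs/2 = 22 Hz, appears at 12 Hz.
48 Hz mod fs = 4 Hz.
4 Hz ≤ fs/2 = 22 Hz, appears at 4 Hz.
92 Hz mod fs = 4 Hz.
4 Hz ≤ fs/2 = 22 Hz, appears at 4 Hz.
48 Hz and 92 Hz both map to 4 Hz.

48 Hz, 92 Hz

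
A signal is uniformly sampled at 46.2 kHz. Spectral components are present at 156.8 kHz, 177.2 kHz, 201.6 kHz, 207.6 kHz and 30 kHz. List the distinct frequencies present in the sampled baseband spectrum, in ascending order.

7.6 kHz, 16.2 kHz, 16.8 kHz, 18.2 kHz, 22.8 kHz

fs/2 = 23.1 kHz.
156.8 kHz mod fs = 18.2 kHz.
18.2 kHz ≤ fs/2 = 23.1 kHz, appears at 18.2 kHz.
177.2 kHz mod fs = 38.6 kHz.
38.6 kHz > fs/2 = 23.1 kHz, folds to fs − 38.6 kHz = 7.6 kHz.
201.6 kHz mod fs = 16.8 kHz.
16.8 kHz ≤ fs/2 = 23.1 kHz, appears at 16.8 kHz.
207.6 kHz mod fs = 22.8 kHz.
22.8 kHz ≤ fs/2 = 23.1 kHz, appears at 22.8 kHz.
30 kHz > fs/2 = 23.1 kHz, folds to fs − 30 kHz = 16.2 kHz.
Distinct values: {7.6 kHz, 16.2 kHz, 16.8 kHz, 18.2 kHz, 22.8 kHz}.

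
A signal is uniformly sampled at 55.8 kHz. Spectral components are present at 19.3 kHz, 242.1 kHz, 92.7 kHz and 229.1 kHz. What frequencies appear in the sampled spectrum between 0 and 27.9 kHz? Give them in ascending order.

5.9 kHz, 18.9 kHz, 19.3 kHz

fs/2 = 27.9 kHz.
19.3 kHz ≤ fs/2 = 27.9 kHz, passes unchanged.
242.1 kHz mod fs = 18.9 kHz.
18.9 kHz ≤ fs/2 = 27.9 kHz, appears at 18.9 kHz.
92.7 kHz mod fs = 36.9 kHz.
36.9 kHz > fs/2 = 27.9 kHz, folds to fs − 36.9 kHz = 18.9 kHz.
229.1 kHz mod fs = 5.9 kHz.
5.9 kHz ≤ fs/2 = 27.9 kHz, appears at 5.9 kHz.
Distinct values: {5.9 kHz, 18.9 kHz, 19.3 kHz}.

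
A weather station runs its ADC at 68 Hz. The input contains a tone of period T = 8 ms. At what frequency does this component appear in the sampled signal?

11 Hz

T = 8 ms → f = 1/T = 125 Hz.
125 Hz mod fs = 57 Hz.
57 Hz > fs/2 = 34 Hz, folds to fs − 57 Hz = 11 Hz.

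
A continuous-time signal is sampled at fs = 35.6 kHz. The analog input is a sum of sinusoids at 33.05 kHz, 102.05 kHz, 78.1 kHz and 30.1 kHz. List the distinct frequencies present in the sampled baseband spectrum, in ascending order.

2.55 kHz, 4.75 kHz, 5.5 kHz, 6.9 kHz

fs/2 = 17.8 kHz.
33.05 kHz > fs/2 = 17.8 kHz, folds to fs − 33.05 kHz = 2.55 kHz.
102.05 kHz mod fs = 30.85 kHz.
30.85 kHz > fs/2 = 17.8 kHz, folds to fs − 30.85 kHz = 4.75 kHz.
78.1 kHz mod fs = 6.9 kHz.
6.9 kHz ≤ fs/2 = 17.8 kHz, appears at 6.9 kHz.
30.1 kHz > fs/2 = 17.8 kHz, folds to fs − 30.1 kHz = 5.5 kHz.
Distinct values: {2.55 kHz, 4.75 kHz, 5.5 kHz, 6.9 kHz}.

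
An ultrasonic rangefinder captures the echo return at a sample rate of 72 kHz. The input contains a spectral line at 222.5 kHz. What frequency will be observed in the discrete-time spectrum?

222.5 kHz mod fs = 6.5 kHz.
6.5 kHz ≤ fs/2 = 36 kHz, appears at 6.5 kHz.

6.5 kHz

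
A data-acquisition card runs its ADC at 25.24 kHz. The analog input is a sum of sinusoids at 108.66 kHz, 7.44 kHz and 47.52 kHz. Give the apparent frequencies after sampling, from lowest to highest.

fs/2 = 12.62 kHz.
108.66 kHz mod fs = 7.7 kHz.
7.7 kHz ≤ fs/2 = 12.62 kHz, appears at 7.7 kHz.
7.44 kHz ≤ fs/2 = 12.62 kHz, passes unchanged.
47.52 kHz mod fs = 22.28 kHz.
22.28 kHz > fs/2 = 12.62 kHz, folds to fs − 22.28 kHz = 2.96 kHz.
Distinct values: {2.96 kHz, 7.44 kHz, 7.7 kHz}.

2.96 kHz, 7.44 kHz, 7.7 kHz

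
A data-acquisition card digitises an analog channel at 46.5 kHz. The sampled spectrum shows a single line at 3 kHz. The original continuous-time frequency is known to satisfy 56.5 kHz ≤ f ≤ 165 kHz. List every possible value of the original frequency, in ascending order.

90 kHz, 96 kHz, 136.5 kHz, 142.5 kHz

Frequencies that alias to 3 kHz are k·fs ± 3 kHz for integer k ≥ 0.
k=0: 3 kHz.
k=1: 43.5 kHz, 49.5 kHz.
k=2: 90 kHz, 96 kHz.
k=3: 136.5 kHz, 142.5 kHz.
k=4: 183 kHz, 189 kHz.
Within [56.5 kHz, 165 kHz]: 90 kHz, 96 kHz, 136.5 kHz, 142.5 kHz.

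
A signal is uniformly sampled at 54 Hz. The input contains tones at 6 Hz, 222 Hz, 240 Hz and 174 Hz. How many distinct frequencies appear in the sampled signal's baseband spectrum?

3

fs/2 = 27 Hz.
6 Hz ≤ fs/2 = 27 Hz, passes unchanged.
222 Hz mod fs = 6 Hz.
6 Hz ≤ fs/2 = 27 Hz, appears at 6 Hz.
240 Hz mod fs = 24 Hz.
24 Hz ≤ fs/2 = 27 Hz, appears at 24 Hz.
174 Hz mod fs = 12 Hz.
12 Hz ≤ fs/2 = 27 Hz, appears at 12 Hz.
Distinct values: {6 Hz, 12 Hz, 24 Hz} → 3.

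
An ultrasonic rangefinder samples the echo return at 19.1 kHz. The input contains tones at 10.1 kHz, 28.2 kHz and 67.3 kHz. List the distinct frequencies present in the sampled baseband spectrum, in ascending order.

9 kHz, 9.1 kHz

fs/2 = 9.55 kHz.
10.1 kHz > fs/2 = 9.55 kHz, folds to fs − 10.1 kHz = 9 kHz.
28.2 kHz mod fs = 9.1 kHz.
9.1 kHz ≤ fs/2 = 9.55 kHz, appears at 9.1 kHz.
67.3 kHz mod fs = 10 kHz.
10 kHz > fs/2 = 9.55 kHz, folds to fs − 10 kHz = 9.1 kHz.
Distinct values: {9 kHz, 9.1 kHz}.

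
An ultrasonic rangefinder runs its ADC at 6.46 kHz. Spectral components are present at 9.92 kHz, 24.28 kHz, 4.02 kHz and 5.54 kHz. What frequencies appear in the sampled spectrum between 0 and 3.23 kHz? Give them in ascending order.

0.92 kHz, 1.56 kHz, 2.44 kHz, 3 kHz

fs/2 = 3.23 kHz.
9.92 kHz mod fs = 3.46 kHz.
3.46 kHz > fs/2 = 3.23 kHz, folds to fs − 3.46 kHz = 3 kHz.
24.28 kHz mod fs = 4.9 kHz.
4.9 kHz > fs/2 = 3.23 kHz, folds to fs − 4.9 kHz = 1.56 kHz.
4.02 kHz > fs/2 = 3.23 kHz, folds to fs − 4.02 kHz = 2.44 kHz.
5.54 kHz > fs/2 = 3.23 kHz, folds to fs − 5.54 kHz = 0.92 kHz.
Distinct values: {0.92 kHz, 1.56 kHz, 2.44 kHz, 3 kHz}.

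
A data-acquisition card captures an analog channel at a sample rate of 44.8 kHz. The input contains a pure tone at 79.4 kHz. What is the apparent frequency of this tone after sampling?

79.4 kHz mod fs = 34.6 kHz.
34.6 kHz > fs/2 = 22.4 kHz, folds to fs − 34.6 kHz = 10.2 kHz.

10.2 kHz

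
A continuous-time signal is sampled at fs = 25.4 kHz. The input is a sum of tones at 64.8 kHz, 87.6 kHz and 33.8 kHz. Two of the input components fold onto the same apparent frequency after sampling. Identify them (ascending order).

64.8 kHz, 87.6 kHz

fs/2 = 12.7 kHz.
64.8 kHz mod fs = 14 kHz.
14 kHz > fs/2 = 12.7 kHz, folds to fs − 14 kHz = 11.4 kHz.
87.6 kHz mod fs = 11.4 kHz.
11.4 kHz ≤ fs/2 = 12.7 kHz, appears at 11.4 kHz.
33.8 kHz mod fs = 8.4 kHz.
8.4 kHz ≤ fs/2 = 12.7 kHz, appears at 8.4 kHz.
64.8 kHz and 87.6 kHz both map to 11.4 kHz.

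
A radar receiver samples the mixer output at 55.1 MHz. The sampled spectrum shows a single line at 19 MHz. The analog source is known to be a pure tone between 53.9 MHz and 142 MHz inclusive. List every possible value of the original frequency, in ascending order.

74.1 MHz, 91.2 MHz, 129.2 MHz

Frequencies that alias to 19 MHz are k·fs ± 19 MHz for integer k ≥ 0.
k=0: 19 MHz.
k=1: 36.1 MHz, 74.1 MHz.
k=2: 91.2 MHz, 129.2 MHz.
k=3: 146.3 MHz, 184.3 MHz.
Within [53.9 MHz, 142 MHz]: 74.1 MHz, 91.2 MHz, 129.2 MHz.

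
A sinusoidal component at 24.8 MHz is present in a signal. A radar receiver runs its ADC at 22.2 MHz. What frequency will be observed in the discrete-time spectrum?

24.8 MHz mod fs = 2.6 MHz.
2.6 MHz ≤ fs/2 = 11.1 MHz, appears at 2.6 MHz.

2.6 MHz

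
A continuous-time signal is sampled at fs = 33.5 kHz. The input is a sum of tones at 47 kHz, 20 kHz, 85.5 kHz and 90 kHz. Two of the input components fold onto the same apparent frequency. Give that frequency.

13.5 kHz

fs/2 = 16.75 kHz.
47 kHz mod fs = 13.5 kHz.
13.5 kHz ≤ fs/2 = 16.75 kHz, appears at 13.5 kHz.
20 kHz > fs/2 = 16.75 kHz, folds to fs − 20 kHz = 13.5 kHz.
85.5 kHz mod fs = 18.5 kHz.
18.5 kHz > fs/2 = 16.75 kHz, folds to fs − 18.5 kHz = 15 kHz.
90 kHz mod fs = 23 kHz.
23 kHz > fs/2 = 16.75 kHz, folds to fs − 23 kHz = 10.5 kHz.
20 kHz and 47 kHz both map to 13.5 kHz.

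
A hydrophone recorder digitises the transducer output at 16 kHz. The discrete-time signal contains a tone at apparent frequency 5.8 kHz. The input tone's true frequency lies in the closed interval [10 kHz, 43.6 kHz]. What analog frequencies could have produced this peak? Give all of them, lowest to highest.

Frequencies that alias to 5.8 kHz are k·fs ± 5.8 kHz for integer k ≥ 0.
k=0: 5.8 kHz.
k=1: 10.2 kHz, 21.8 kHz.
k=2: 26.2 kHz, 37.8 kHz.
k=3: 42.2 kHz, 53.8 kHz.
k=4: 58.2 kHz, 69.8 kHz.
Within [10 kHz, 43.6 kHz]: 10.2 kHz, 21.8 kHz, 26.2 kHz, 37.8 kHz, 42.2 kHz.

10.2 kHz, 21.8 kHz, 26.2 kHz, 37.8 kHz, 42.2 kHz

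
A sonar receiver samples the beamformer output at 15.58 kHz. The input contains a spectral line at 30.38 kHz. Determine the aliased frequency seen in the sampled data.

0.78 kHz

30.38 kHz mod fs = 14.8 kHz.
14.8 kHz > fs/2 = 7.79 kHz, folds to fs − 14.8 kHz = 0.78 kHz.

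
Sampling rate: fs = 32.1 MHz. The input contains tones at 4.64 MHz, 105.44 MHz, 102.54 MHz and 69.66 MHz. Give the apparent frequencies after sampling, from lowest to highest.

4.64 MHz, 5.46 MHz, 6.24 MHz, 9.14 MHz

fs/2 = 16.05 MHz.
4.64 MHz ≤ fs/2 = 16.05 MHz, passes unchanged.
105.44 MHz mod fs = 9.14 MHz.
9.14 MHz ≤ fs/2 = 16.05 MHz, appears at 9.14 MHz.
102.54 MHz mod fs = 6.24 MHz.
6.24 MHz ≤ fs/2 = 16.05 MHz, appears at 6.24 MHz.
69.66 MHz mod fs = 5.46 MHz.
5.46 MHz ≤ fs/2 = 16.05 MHz, appears at 5.46 MHz.
Distinct values: {4.64 MHz, 5.46 MHz, 6.24 MHz, 9.14 MHz}.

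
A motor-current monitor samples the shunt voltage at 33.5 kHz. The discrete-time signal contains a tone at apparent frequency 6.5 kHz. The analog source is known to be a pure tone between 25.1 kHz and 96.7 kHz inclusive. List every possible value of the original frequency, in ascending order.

Frequencies that alias to 6.5 kHz are k·fs ± 6.5 kHz for integer k ≥ 0.
k=0: 6.5 kHz.
k=1: 27 kHz, 40 kHz.
k=2: 60.5 kHz, 73.5 kHz.
k=3: 94 kHz, 107 kHz.
k=4: 127.5 kHz, 140.5 kHz.
Within [25.1 kHz, 96.7 kHz]: 27 kHz, 40 kHz, 60.5 kHz, 73.5 kHz, 94 kHz.

27 kHz, 40 kHz, 60.5 kHz, 73.5 kHz, 94 kHz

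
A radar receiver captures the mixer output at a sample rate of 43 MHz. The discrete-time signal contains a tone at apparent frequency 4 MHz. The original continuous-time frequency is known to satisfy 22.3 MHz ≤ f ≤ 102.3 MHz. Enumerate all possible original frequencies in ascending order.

39 MHz, 47 MHz, 82 MHz, 90 MHz

Frequencies that alias to 4 MHz are k·fs ± 4 MHz for integer k ≥ 0.
k=0: 4 MHz.
k=1: 39 MHz, 47 MHz.
k=2: 82 MHz, 90 MHz.
k=3: 125 MHz, 133 MHz.
Within [22.3 MHz, 102.3 MHz]: 39 MHz, 47 MHz, 82 MHz, 90 MHz.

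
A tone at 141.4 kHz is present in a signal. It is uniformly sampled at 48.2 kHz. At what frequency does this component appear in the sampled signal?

3.2 kHz

141.4 kHz mod fs = 45 kHz.
45 kHz > fs/2 = 24.1 kHz, folds to fs − 45 kHz = 3.2 kHz.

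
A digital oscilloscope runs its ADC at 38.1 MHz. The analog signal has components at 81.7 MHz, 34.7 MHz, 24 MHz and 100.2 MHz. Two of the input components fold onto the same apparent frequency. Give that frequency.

fs/2 = 19.05 MHz.
81.7 MHz mod fs = 5.5 MHz.
5.5 MHz ≤ fs/2 = 19.05 MHz, appears at 5.5 MHz.
34.7 MHz > fs/2 = 19.05 MHz, folds to fs − 34.7 MHz = 3.4 MHz.
24 MHz > fs/2 = 19.05 MHz, folds to fs − 24 MHz = 14.1 MHz.
100.2 MHz mod fs = 24 MHz.
24 MHz > fs/2 = 19.05 MHz, folds to fs − 24 MHz = 14.1 MHz.
24 MHz and 100.2 MHz both map to 14.1 MHz.

14.1 MHz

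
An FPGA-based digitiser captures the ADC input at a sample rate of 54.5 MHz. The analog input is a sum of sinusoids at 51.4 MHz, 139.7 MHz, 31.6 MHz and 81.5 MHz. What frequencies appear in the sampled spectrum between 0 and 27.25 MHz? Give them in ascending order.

3.1 MHz, 22.9 MHz, 23.8 MHz, 27 MHz

fs/2 = 27.25 MHz.
51.4 MHz > fs/2 = 27.25 MHz, folds to fs − 51.4 MHz = 3.1 MHz.
139.7 MHz mod fs = 30.7 MHz.
30.7 MHz > fs/2 = 27.25 MHz, folds to fs − 30.7 MHz = 23.8 MHz.
31.6 MHz > fs/2 = 27.25 MHz, folds to fs − 31.6 MHz = 22.9 MHz.
81.5 MHz mod fs = 27 MHz.
27 MHz ≤ fs/2 = 27.25 MHz, appears at 27 MHz.
Distinct values: {3.1 MHz, 22.9 MHz, 23.8 MHz, 27 MHz}.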